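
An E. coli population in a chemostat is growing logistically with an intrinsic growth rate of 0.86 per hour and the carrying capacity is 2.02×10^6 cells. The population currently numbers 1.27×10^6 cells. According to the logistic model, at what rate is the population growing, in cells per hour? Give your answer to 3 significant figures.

406000 cells per hour

dN/dt = rN(1 − N/K) = 0.86 × 1.27×10^6 × (1 − 1.27×10^6/2.02×10^6).
1 − 1.27×10^6/2.02×10^6 = 0.37129; dN/dt = 0.86 × 1.27×10^6 × 0.37129 = 4.0552×10^5.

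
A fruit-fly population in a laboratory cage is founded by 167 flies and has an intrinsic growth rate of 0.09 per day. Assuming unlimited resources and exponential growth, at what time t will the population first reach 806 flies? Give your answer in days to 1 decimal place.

Set N₀·e^(rt) = 806: e^(0.09·t) = 806/167 = 4.8263.
0.09·t = ln(4.8263) = 1.5741, so t = 1.5741/0.09 = 17.49.

17.5 days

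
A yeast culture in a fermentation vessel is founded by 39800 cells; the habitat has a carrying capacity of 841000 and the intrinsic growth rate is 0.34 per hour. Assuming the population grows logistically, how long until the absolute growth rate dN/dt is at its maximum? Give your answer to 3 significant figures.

8.83 hours

Logistic growth is fastest at N = K/2 = 420500.
A = (K − N₀)/N₀ = 20.131. Set K/(1 + A·e^(−rt)) = K/2 → A·e^(−rt) = 1.
e^(−0.34t) = 1/20.131 = 0.0496755, so t = ln(20.131)/0.34 = 3.0022/0.34 = 8.8301.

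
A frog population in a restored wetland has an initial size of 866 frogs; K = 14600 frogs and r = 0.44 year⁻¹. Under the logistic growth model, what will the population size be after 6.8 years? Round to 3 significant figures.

A = (K − N₀)/N₀ = (14600 − 866)/866 = 15.859.
N(t) = K/(1 + A·e^(−rt)) = 14600/(1 + 15.859×e^(−0.44×6.8)).
e^(−2.992) = 0.050187; denominator = 1 + 15.859×0.050187 = 1.7959.
N = 14600/1.7959 = 8129.53.

8130 frogs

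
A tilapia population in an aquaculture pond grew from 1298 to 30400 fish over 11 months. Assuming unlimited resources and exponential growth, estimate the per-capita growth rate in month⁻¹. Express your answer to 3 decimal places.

From N(t) = N₀·e^(rt): e^(r·11) = 30400/1298 = 23.421.
r·11 = ln(23.421) = 3.1536, so r = 3.1536/11 = 0.28669.

0.287 per month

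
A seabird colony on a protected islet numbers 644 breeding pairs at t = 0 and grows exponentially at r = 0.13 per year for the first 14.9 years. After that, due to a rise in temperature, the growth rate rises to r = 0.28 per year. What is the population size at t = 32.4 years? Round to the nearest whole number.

600008 breeding pairs

Phase 1: N(14.9) = 644·e^(0.13×14.9) = 644·e^1.937 = 4468.01.
Phase 2 runs for 32.4 − 14.9 = 17.5 years at r = 0.28.
N(32.4) = 4468.01·e^(0.28×17.5) = 4468.01·e^4.9 = 600008.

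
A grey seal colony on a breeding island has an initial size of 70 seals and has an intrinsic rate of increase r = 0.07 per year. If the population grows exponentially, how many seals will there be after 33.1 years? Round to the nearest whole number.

N(t) = N₀·e^(rt) = 70 × e^(0.07×33.1) = 70 × e^2.317.
e^2.317 ≈ 10.145, so N ≈ 70 × 10.145 = 710.164.

710 seals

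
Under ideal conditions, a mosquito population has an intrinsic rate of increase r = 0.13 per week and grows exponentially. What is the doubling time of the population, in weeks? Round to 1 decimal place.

Doubling time t_d = ln(2)/r = 0.6931/0.13 = 5.3319.

5.3 weeks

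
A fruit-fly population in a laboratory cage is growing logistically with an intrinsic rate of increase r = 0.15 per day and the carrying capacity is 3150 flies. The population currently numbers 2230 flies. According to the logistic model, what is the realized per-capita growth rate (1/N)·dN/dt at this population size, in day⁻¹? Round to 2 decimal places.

0.04 per day

(1/N)·dN/dt = r(1 − N/K) = 0.15 × (1 − 2230/3150).
= 0.15 × 0.29206 = 0.04381.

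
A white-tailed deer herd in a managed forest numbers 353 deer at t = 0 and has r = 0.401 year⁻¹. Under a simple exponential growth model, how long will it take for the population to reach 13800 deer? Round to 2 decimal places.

9.14 years

Set N₀·e^(rt) = 13800: e^(0.401·t) = 13800/353 = 39.093.
0.401·t = ln(39.093) = 3.666, so t = 3.666/0.401 = 9.142.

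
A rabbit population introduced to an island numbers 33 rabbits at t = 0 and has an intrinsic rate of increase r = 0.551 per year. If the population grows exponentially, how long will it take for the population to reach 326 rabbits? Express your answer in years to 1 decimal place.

Set N₀·e^(rt) = 326: e^(0.551·t) = 326/33 = 9.8788.
0.551·t = ln(9.8788) = 2.2904, so t = 2.2904/0.551 = 4.1568.

4.2 years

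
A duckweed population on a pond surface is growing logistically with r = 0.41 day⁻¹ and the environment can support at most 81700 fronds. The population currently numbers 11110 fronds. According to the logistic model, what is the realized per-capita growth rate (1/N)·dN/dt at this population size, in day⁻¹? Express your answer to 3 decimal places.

0.354 per day

(1/N)·dN/dt = r(1 − N/K) = 0.41 × (1 − 11110/81700).
= 0.41 × 0.86401 = 0.35425.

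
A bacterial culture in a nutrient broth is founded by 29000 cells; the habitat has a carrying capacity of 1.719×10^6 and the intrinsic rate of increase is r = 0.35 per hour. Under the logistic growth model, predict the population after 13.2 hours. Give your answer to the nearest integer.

1091997 cells

A = (K − N₀)/N₀ = (1.719×10^6 − 29000)/29000 = 58.276.
N(t) = K/(1 + A·e^(−rt)) = 1.719×10^6/(1 + 58.276×e^(−0.35×13.2)).
e^(−4.62) = 0.0098528; denominator = 1 + 58.276×0.0098528 = 1.5742.
N = 1.719×10^6/1.5742 = 1.091997×10^6.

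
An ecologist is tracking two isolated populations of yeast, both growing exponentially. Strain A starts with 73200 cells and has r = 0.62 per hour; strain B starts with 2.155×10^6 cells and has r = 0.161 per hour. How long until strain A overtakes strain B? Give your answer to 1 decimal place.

7.4 hours

Set 73200·e^(0.62t) = 2.155×10^6·e^(0.161t).
e^((0.62 − 0.161)t) = 2.155×10^6/73200 → e^(0.459·t) = 29.44.
0.459·t = ln(29.44) = 3.3824, so t = 3.3824/0.459 = 7.369.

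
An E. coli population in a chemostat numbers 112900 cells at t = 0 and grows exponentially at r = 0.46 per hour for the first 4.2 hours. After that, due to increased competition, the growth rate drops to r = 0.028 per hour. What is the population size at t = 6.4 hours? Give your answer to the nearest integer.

Phase 1: N(4.2) = 112900·e^(0.46×4.2) = 112900·e^1.932 = 779383.
Phase 2 runs for 6.4 − 4.2 = 2.2 hours at r = 0.028.
N(6.4) = 779383·e^(0.028×2.2) = 779383·e^0.0616 = 828902.

828902 cells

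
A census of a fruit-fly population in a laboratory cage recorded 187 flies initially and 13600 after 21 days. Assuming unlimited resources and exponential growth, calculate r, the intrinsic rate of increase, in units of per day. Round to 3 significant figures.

0.204 per day

From N(t) = N₀·e^(rt): e^(r·21) = 13600/187 = 72.727.
r·21 = ln(72.727) = 4.2867, so r = 4.2867/21 = 0.20413.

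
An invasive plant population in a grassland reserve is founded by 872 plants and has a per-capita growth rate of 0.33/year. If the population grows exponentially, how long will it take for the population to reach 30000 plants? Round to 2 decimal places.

10.72 years

Set N₀·e^(rt) = 30000: e^(0.33·t) = 30000/872 = 34.404.
0.33·t = ln(34.404) = 3.5382, so t = 3.5382/0.33 = 10.722.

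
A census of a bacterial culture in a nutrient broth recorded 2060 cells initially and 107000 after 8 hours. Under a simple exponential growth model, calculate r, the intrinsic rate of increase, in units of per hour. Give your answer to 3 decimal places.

From N(t) = N₀·e^(rt): e^(r·8) = 107000/2060 = 51.942.
r·8 = ln(51.942) = 3.9501, so r = 3.9501/8 = 0.49377.

0.494 per hour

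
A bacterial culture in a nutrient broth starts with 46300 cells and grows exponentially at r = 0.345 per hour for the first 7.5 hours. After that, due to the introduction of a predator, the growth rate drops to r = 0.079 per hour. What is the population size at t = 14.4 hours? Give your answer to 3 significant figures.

1060000 cells

Phase 1: N(7.5) = 46300·e^(0.345×7.5) = 46300·e^2.587 = 615627.
Phase 2 runs for 14.4 − 7.5 = 6.9 hours at r = 0.079.
N(14.4) = 615627·e^(0.079×6.9) = 615627·e^0.5451 = 1.061822×10^6.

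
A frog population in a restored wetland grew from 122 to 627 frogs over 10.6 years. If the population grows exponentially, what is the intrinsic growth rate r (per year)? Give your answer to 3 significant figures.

0.154 per year

From N(t) = N₀·e^(rt): e^(r·10.6) = 627/122 = 5.1393.
r·10.6 = ln(5.1393) = 1.6369, so r = 1.6369/10.6 = 0.15443.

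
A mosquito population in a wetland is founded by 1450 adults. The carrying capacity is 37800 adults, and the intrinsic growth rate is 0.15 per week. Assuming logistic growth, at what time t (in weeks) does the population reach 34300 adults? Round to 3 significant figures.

A = (K − N₀)/N₀ = (37800 − 1450)/1450 = 25.069.
Solve 37800/(1 + 25.069·e^(−0.15t)) = 34300: 1 + 25.069·e^(−0.15t) = 1.102, so e^(−0.15t) = 0.0040704.
−0.15·t = ln(0.0040704) = -5.504, so t = 5.504/0.15 = 36.693.

36.7 weeks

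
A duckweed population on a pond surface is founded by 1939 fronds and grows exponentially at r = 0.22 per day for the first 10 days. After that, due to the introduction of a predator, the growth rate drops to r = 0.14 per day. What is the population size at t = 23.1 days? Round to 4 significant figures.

109500 fronds

Phase 1: N(10) = 1939·e^(0.22×10) = 1939·e^2.2 = 17499.5.
Phase 2 runs for 23.1 − 10 = 13.1 days at r = 0.14.
N(23.1) = 17499.5·e^(0.14×13.1) = 17499.5·e^1.834 = 109527.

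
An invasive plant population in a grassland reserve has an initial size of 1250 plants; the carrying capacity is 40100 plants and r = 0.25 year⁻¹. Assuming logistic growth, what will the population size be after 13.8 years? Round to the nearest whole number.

20185 plants

A = (K − N₀)/N₀ = (40100 − 1250)/1250 = 31.08.
N(t) = K/(1 + A·e^(−rt)) = 40100/(1 + 31.08×e^(−0.25×13.8)).
e^(−3.45) = 0.031746; denominator = 1 + 31.08×0.031746 = 1.9867.
N = 40100/1.9867 = 20184.7.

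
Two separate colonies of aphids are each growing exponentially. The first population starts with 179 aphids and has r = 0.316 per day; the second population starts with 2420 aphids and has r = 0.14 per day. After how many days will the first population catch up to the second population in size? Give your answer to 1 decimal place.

14.8 days

Set 179·e^(0.316t) = 2420·e^(0.14t).
e^((0.316 − 0.14)t) = 2420/179 → e^(0.176·t) = 13.52.
0.176·t = ln(13.52) = 2.6041, so t = 2.6041/0.176 = 14.796.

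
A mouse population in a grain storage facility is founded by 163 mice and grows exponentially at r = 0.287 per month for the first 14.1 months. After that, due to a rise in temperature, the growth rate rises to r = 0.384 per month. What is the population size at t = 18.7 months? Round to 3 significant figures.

54500 mice

Phase 1: N(14.1) = 163·e^(0.287×14.1) = 163·e^4.047 = 9324.96.
Phase 2 runs for 18.7 − 14.1 = 4.6 months at r = 0.384.
N(18.7) = 9324.96·e^(0.384×4.6) = 9324.96·e^1.766 = 54548.8.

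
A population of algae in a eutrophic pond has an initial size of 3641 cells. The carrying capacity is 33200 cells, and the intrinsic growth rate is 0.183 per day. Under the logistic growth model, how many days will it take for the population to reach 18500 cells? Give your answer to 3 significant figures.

A = (K − N₀)/N₀ = (33200 − 3641)/3641 = 8.1184.
Solve 33200/(1 + 8.1184·e^(−0.183t)) = 18500: 1 + 8.1184·e^(−0.183t) = 1.7946, so e^(−0.183t) = 0.0978761.
−0.183·t = ln(0.0978761) = -2.3241, so t = 2.3241/0.183 = 12.7.

12.7 days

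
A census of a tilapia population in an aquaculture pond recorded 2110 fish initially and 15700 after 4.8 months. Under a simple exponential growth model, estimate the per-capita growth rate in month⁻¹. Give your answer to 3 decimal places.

From N(t) = N₀·e^(rt): e^(r·4.8) = 15700/2110 = 7.4408.
r·4.8 = ln(7.4408) = 2.007, so r = 2.007/4.8 = 0.41812.

0.418 per month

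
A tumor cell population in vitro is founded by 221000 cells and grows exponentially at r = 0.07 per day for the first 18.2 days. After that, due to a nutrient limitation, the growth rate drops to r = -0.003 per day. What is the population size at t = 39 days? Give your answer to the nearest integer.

Phase 1: N(18.2) = 221000·e^(0.07×18.2) = 221000·e^1.274 = 790103.
Phase 2 runs for 39 − 18.2 = 20.8 days at r = -0.003.
N(39) = 790103·e^(-0.003×20.8) = 790103·e^-0.0624 = 742307.

742307 cells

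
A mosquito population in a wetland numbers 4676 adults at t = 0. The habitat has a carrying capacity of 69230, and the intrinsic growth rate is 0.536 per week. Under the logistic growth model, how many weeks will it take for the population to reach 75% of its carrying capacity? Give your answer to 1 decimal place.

A = (K − N₀)/N₀ = (69230 − 4676)/4676 = 13.805.
Solve 69230/(1 + 13.805·e^(−0.536t)) = 51922.5: 1 + 13.805·e^(−0.536t) = 1.3333, so e^(−0.536t) = 0.0241452.
−0.536·t = ln(0.0241452) = -3.7237, so t = 3.7237/0.536 = 6.9471.

6.9 weeks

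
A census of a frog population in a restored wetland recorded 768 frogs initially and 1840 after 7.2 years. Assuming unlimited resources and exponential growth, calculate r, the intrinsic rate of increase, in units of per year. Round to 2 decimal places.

From N(t) = N₀·e^(rt): e^(r·7.2) = 1840/768 = 2.3958.
r·7.2 = ln(2.3958) = 0.87373, so r = 0.87373/7.2 = 0.12135.

0.12 per year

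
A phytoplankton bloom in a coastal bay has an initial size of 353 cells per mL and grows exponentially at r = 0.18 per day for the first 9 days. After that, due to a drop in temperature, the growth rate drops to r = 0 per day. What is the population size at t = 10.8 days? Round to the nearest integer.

1784 cells per mL

Phase 1: N(9) = 353·e^(0.18×9) = 353·e^1.62 = 1783.74.
Phase 2 runs for 10.8 − 9 = 1.8 days at r = 0.
N(10.8) = 1783.74·e^(0×1.8) = 1783.74·e^0 = 1783.74.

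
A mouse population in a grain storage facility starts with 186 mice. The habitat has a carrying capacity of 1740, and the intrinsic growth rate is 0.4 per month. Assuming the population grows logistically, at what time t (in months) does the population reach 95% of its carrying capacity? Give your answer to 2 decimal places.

A = (K − N₀)/N₀ = (1740 − 186)/186 = 8.3548.
Solve 1740/(1 + 8.3548·e^(−0.4t)) = 1653: 1 + 8.3548·e^(−0.4t) = 1.0526, so e^(−0.4t) = 0.00629953.
−0.4·t = ln(0.00629953) = -5.0673, so t = 5.0673/0.4 = 12.668.

12.67 months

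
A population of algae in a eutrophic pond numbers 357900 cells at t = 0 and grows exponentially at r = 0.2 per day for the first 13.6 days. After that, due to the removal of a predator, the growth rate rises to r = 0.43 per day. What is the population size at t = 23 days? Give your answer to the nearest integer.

Phase 1: N(13.6) = 357900·e^(0.2×13.6) = 357900·e^2.72 = 5.433037×10^6.
Phase 2 runs for 23 − 13.6 = 9.4 days at r = 0.43.
N(23) = 5.433037×10^6·e^(0.43×9.4) = 5.433037×10^6·e^4.042 = 3.093577×10^8.

309357739 cells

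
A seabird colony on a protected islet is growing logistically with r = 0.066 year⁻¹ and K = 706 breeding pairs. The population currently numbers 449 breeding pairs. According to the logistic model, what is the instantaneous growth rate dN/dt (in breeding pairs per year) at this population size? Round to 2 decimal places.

10.79 breeding pairs per year

dN/dt = rN(1 − N/K) = 0.066 × 449 × (1 − 449/706).
1 − 449/706 = 0.36402; dN/dt = 0.066 × 449 × 0.36402 = 10.787.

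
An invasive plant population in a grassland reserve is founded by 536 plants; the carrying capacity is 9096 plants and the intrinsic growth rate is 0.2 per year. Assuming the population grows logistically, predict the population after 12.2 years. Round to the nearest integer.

A = (K − N₀)/N₀ = (9096 − 536)/536 = 15.97.
N(t) = K/(1 + A·e^(−rt)) = 9096/(1 + 15.97×e^(−0.2×12.2)).
e^(−2.44) = 0.087161; denominator = 1 + 15.97×0.087161 = 2.392.
N = 9096/2.392 = 3802.72.

3803 plants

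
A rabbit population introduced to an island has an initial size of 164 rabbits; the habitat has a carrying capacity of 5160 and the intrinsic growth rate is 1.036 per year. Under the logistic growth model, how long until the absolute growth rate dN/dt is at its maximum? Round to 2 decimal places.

Logistic growth is fastest at N = K/2 = 2580.
A = (K − N₀)/N₀ = 30.463. Set K/(1 + A·e^(−rt)) = K/2 → A·e^(−rt) = 1.
e^(−1.036t) = 1/30.463 = 0.0328263, so t = ln(30.463)/1.036 = 3.4165/1.036 = 3.2978.

3.30 years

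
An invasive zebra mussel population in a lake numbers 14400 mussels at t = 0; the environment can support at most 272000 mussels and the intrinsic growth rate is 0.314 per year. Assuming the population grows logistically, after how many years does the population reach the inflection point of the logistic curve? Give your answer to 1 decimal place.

9.2 years

Logistic growth is fastest at N = K/2 = 136000.
A = (K − N₀)/N₀ = 17.889. Set K/(1 + A·e^(−rt)) = K/2 → A·e^(−rt) = 1.
e^(−0.314t) = 1/17.889 = 0.0559006, so t = ln(17.889)/0.314 = 2.8842/0.314 = 9.1853.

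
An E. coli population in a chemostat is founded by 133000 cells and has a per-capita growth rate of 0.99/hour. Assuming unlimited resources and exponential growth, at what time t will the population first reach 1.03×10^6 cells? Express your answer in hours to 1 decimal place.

2.1 hours

Set N₀·e^(rt) = 1.03×10^6: e^(0.99·t) = 1.03×10^6/133000 = 7.7444.
0.99·t = ln(7.7444) = 2.047, so t = 2.047/0.99 = 2.0676.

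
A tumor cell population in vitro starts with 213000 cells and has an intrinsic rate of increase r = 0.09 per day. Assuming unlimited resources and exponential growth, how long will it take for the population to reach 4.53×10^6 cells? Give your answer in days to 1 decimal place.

34.0 days

Set N₀·e^(rt) = 4.53×10^6: e^(0.09·t) = 4.53×10^6/213000 = 21.268.
0.09·t = ln(21.268) = 3.0572, so t = 3.0572/0.09 = 33.969.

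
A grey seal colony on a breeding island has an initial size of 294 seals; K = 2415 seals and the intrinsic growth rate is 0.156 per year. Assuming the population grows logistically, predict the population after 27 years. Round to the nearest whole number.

2182 seals

A = (K − N₀)/N₀ = (2415 − 294)/294 = 7.2143.
N(t) = K/(1 + A·e^(−rt)) = 2415/(1 + 7.2143×e^(−0.156×27)).
e^(−4.212) = 0.014817; denominator = 1 + 7.2143×0.014817 = 1.1069.
N = 2415/1.1069 = 2181.78.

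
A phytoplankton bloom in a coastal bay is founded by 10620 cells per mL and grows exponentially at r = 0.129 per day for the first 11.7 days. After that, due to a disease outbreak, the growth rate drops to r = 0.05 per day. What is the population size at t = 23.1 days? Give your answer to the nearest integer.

Phase 1: N(11.7) = 10620·e^(0.129×11.7) = 10620·e^1.509 = 48040.2.
Phase 2 runs for 23.1 − 11.7 = 11.4 days at r = 0.05.
N(23.1) = 48040.2·e^(0.05×11.4) = 48040.2·e^0.57 = 84948.

84948 cells per mL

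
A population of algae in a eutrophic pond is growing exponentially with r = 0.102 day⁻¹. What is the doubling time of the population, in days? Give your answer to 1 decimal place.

Doubling time t_d = ln(2)/r = 0.6931/0.102 = 6.7956.

6.8 days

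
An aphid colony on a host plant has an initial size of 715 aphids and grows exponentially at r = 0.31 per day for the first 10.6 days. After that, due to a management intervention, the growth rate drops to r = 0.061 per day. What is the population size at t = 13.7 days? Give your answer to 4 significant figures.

Phase 1: N(10.6) = 715·e^(0.31×10.6) = 715·e^3.286 = 19116.
Phase 2 runs for 13.7 − 10.6 = 3.1 days at r = 0.061.
N(13.7) = 19116·e^(0.061×3.1) = 19116·e^0.1891 = 23095.3.

23100 aphids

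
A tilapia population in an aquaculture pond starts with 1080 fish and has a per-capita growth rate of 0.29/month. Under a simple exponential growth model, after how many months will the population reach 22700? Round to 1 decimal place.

Set N₀·e^(rt) = 22700: e^(0.29·t) = 22700/1080 = 21.019.
0.29·t = ln(21.019) = 3.0454, so t = 3.0454/0.29 = 10.501.

10.5 months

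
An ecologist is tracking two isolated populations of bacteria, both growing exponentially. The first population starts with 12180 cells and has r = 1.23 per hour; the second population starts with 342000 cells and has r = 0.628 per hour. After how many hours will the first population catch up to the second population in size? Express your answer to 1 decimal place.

Set 12180·e^(1.23t) = 342000·e^(0.628t).
e^((1.23 − 0.628)t) = 342000/12180 → e^(0.602·t) = 28.079.
0.602·t = ln(28.079) = 3.335, so t = 3.335/0.602 = 5.5399.

5.5 hours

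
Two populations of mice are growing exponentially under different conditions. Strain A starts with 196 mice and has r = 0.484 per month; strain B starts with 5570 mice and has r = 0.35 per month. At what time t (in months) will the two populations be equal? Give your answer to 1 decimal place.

Set 196·e^(0.484t) = 5570·e^(0.35t).
e^((0.484 − 0.35)t) = 5570/196 → e^(0.134·t) = 28.418.
0.134·t = ln(28.418) = 3.347, so t = 3.347/0.134 = 24.978.

25.0 months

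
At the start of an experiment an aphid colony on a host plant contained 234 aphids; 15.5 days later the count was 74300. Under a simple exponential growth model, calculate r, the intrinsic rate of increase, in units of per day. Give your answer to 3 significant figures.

From N(t) = N₀·e^(rt): e^(r·15.5) = 74300/234 = 317.52.
r·15.5 = ln(317.52) = 5.7605, so r = 5.7605/15.5 = 0.37165.

0.372 per day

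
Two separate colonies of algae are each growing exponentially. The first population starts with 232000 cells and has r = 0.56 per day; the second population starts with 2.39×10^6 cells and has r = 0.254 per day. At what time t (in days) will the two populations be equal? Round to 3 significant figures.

7.62 days

Set 232000·e^(0.56t) = 2.39×10^6·e^(0.254t).
e^((0.56 − 0.254)t) = 2.39×10^6/232000 → e^(0.306·t) = 10.302.
0.306·t = ln(10.302) = 2.3323, so t = 2.3323/0.306 = 7.6219.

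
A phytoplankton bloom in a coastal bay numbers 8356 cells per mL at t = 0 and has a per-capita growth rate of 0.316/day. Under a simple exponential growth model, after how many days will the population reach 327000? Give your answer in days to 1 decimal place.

11.6 days

Set N₀·e^(rt) = 327000: e^(0.316·t) = 327000/8356 = 39.134.
0.316·t = ln(39.134) = 3.667, so t = 3.667/0.316 = 11.604.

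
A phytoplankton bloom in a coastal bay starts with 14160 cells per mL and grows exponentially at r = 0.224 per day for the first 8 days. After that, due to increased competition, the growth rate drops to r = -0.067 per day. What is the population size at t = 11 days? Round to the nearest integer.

Phase 1: N(8) = 14160·e^(0.224×8) = 14160·e^1.792 = 84980.4.
Phase 2 runs for 11 − 8 = 3 days at r = -0.067.
N(11) = 84980.4·e^(-0.067×3) = 84980.4·e^-0.201 = 69506.6.

69507 cells per mL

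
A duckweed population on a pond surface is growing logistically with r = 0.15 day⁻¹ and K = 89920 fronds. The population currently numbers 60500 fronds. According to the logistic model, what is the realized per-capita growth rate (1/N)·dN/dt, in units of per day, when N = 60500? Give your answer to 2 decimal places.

(1/N)·dN/dt = r(1 − N/K) = 0.15 × (1 − 60500/89920).
= 0.15 × 0.32718 = 0.049077.

0.05 per day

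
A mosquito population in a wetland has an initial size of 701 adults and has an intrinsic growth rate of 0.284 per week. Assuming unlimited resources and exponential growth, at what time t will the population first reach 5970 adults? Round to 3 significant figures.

Set N₀·e^(rt) = 5970: e^(0.284·t) = 5970/701 = 8.5164.
0.284·t = ln(8.5164) = 2.142, so t = 2.142/0.284 = 7.5422.

7.54 weeks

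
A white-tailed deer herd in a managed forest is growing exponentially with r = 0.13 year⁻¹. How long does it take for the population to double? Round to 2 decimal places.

5.33 years

Doubling time t_d = ln(2)/r = 0.6931/0.13 = 5.3319.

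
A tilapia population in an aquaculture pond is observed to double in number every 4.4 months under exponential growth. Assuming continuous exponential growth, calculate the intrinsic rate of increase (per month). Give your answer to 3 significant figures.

0.158 per month

r = ln(2)/t_d = 0.6931/4.4 = 0.15753.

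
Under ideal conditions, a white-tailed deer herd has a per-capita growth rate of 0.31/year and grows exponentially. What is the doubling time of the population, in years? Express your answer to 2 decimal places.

Doubling time t_d = ln(2)/r = 0.6931/0.31 = 2.236.

2.24 years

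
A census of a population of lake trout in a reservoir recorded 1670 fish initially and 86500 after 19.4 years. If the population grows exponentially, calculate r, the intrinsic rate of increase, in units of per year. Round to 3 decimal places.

From N(t) = N₀·e^(rt): e^(r·19.4) = 86500/1670 = 51.796.
r·19.4 = ln(51.796) = 3.9473, so r = 3.9473/19.4 = 0.20347.

0.203 per year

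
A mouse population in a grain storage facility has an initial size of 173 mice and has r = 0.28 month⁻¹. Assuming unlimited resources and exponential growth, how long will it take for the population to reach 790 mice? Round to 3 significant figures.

5.42 months

Set N₀·e^(rt) = 790: e^(0.28·t) = 790/173 = 4.5665.
0.28·t = ln(4.5665) = 1.5187, so t = 1.5187/0.28 = 5.4241.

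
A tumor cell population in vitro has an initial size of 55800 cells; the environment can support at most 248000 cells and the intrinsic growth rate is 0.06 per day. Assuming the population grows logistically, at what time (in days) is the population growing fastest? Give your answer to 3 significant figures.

20.6 days

Logistic growth is fastest at N = K/2 = 124000.
A = (K − N₀)/N₀ = 3.4444. Set K/(1 + A·e^(−rt)) = K/2 → A·e^(−rt) = 1.
e^(−0.06t) = 1/3.4444 = 0.290323, so t = ln(3.4444)/0.06 = 1.2368/0.06 = 20.613.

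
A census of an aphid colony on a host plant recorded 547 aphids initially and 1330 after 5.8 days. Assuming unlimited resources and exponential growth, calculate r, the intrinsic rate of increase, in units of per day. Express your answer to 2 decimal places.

From N(t) = N₀·e^(rt): e^(r·5.8) = 1330/547 = 2.4314.
r·5.8 = ln(2.4314) = 0.88849, so r = 0.88849/5.8 = 0.15319.

0.15 per day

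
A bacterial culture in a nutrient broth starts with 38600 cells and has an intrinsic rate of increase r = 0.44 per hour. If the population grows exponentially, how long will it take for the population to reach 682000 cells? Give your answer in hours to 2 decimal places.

6.53 hours

Set N₀·e^(rt) = 682000: e^(0.44·t) = 682000/38600 = 17.668.
0.44·t = ln(17.668) = 2.8718, so t = 2.8718/0.44 = 6.5268.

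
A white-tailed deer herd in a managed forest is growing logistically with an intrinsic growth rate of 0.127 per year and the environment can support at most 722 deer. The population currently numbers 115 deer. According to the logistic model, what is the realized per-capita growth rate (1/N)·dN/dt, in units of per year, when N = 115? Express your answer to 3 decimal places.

0.107 per year

(1/N)·dN/dt = r(1 − N/K) = 0.127 × (1 − 115/722).
= 0.127 × 0.84072 = 0.10677.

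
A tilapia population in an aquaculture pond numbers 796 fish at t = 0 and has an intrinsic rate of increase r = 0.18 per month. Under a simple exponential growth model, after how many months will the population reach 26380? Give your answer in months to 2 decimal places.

19.45 months

Set N₀·e^(rt) = 26380: e^(0.18·t) = 26380/796 = 33.141.
0.18·t = ln(33.141) = 3.5008, so t = 3.5008/0.18 = 19.449.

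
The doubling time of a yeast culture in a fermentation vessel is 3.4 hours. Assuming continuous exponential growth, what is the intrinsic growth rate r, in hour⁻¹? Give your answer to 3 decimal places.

r = ln(2)/t_d = 0.6931/3.4 = 0.20387.

0.204 per hour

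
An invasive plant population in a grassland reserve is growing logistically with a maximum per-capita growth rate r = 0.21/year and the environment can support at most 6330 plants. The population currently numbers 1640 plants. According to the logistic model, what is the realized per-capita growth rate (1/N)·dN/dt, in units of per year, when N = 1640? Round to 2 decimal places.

(1/N)·dN/dt = r(1 − N/K) = 0.21 × (1 − 1640/6330).
= 0.21 × 0.74092 = 0.15559.

0.16 per year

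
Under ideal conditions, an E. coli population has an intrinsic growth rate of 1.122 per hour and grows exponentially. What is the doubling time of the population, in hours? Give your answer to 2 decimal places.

Doubling time t_d = ln(2)/r = 0.6931/1.122 = 0.61778.

0.62 hours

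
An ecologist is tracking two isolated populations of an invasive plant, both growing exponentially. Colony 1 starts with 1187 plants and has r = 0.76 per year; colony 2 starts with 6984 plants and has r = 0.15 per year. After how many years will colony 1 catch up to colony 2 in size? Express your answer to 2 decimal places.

2.91 years

Set 1187·e^(0.76t) = 6984·e^(0.15t).
e^((0.76 − 0.15)t) = 6984/1187 → e^(0.61·t) = 5.8837.
0.61·t = ln(5.8837) = 1.7722, so t = 1.7722/0.61 = 2.9052.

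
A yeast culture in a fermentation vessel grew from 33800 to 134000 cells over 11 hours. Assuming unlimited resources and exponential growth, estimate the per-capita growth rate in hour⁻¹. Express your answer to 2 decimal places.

0.13 per hour

From N(t) = N₀·e^(rt): e^(r·11) = 134000/33800 = 3.9645.
r·11 = ln(3.9645) = 1.3774, so r = 1.3774/11 = 0.12522.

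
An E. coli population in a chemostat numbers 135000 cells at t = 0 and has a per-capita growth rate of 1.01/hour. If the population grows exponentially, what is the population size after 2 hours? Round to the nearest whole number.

1017674 cells

N(t) = N₀·e^(rt) = 135000 × e^(1.01×2) = 135000 × e^2.02.
e^2.02 ≈ 7.5383, so N ≈ 135000 × 7.5383 = 1.017674×10^6.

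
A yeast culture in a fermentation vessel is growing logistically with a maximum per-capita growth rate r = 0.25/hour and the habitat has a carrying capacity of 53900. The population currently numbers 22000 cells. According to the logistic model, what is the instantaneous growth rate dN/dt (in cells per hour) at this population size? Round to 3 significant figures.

3260 cells per hour

dN/dt = rN(1 − N/K) = 0.25 × 22000 × (1 − 22000/53900).
1 − 22000/53900 = 0.59184; dN/dt = 0.25 × 22000 × 0.59184 = 3255.1.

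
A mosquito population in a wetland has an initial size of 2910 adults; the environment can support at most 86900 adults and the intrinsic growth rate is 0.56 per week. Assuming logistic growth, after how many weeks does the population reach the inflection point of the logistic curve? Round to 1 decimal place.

6.0 weeks

Logistic growth is fastest at N = K/2 = 43450.
A = (K − N₀)/N₀ = 28.863. Set K/(1 + A·e^(−rt)) = K/2 → A·e^(−rt) = 1.
e^(−0.56t) = 1/28.863 = 0.034647, so t = ln(28.863)/0.56 = 3.3625/0.56 = 6.0045.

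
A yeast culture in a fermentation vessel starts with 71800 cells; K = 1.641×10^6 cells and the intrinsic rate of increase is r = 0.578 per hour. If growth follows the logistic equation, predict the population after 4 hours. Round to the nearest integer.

518478 cells

A = (K − N₀)/N₀ = (1.641×10^6 − 71800)/71800 = 21.855.
N(t) = K/(1 + A·e^(−rt)) = 1.641×10^6/(1 + 21.855×e^(−0.578×4)).
e^(−2.312) = 0.099063; denominator = 1 + 21.855×0.099063 = 3.165.
N = 1.641×10^6/3.165 = 518478.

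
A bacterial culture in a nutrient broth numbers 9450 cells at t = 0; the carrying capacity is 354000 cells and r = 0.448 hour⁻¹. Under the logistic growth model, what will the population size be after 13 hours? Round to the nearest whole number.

319562 cells

A = (K − N₀)/N₀ = (354000 − 9450)/9450 = 36.46.
N(t) = K/(1 + A·e^(−rt)) = 354000/(1 + 36.46×e^(−0.448×13)).
e^(−5.824) = 0.0029558; denominator = 1 + 36.46×0.0029558 = 1.1078.
N = 354000/1.1078 = 319562.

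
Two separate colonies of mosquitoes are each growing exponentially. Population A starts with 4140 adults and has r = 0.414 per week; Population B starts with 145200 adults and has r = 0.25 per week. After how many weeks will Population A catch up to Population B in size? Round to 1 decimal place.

Set 4140·e^(0.414t) = 145200·e^(0.25t).
e^((0.414 − 0.25)t) = 145200/4140 → e^(0.164·t) = 35.072.
0.164·t = ln(35.072) = 3.5574, so t = 3.5574/0.164 = 21.692.

21.7 weeks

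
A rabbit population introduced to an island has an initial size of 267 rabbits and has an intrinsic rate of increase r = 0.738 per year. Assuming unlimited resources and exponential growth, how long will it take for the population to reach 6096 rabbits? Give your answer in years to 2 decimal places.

4.24 years

Set N₀·e^(rt) = 6096: e^(0.738·t) = 6096/267 = 22.831.
0.738·t = ln(22.831) = 3.1281, so t = 3.1281/0.738 = 4.2387.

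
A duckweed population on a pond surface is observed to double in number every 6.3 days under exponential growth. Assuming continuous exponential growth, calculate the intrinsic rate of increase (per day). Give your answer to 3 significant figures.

r = ln(2)/t_d = 0.6931/6.3 = 0.11002.

0.110 per day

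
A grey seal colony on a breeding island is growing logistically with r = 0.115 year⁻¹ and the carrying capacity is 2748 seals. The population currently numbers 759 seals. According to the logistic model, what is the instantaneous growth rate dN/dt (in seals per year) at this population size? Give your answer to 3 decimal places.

63.177 seals per year

dN/dt = rN(1 − N/K) = 0.115 × 759 × (1 − 759/2748).
1 − 759/2748 = 0.7238; dN/dt = 0.115 × 759 × 0.7238 = 63.177.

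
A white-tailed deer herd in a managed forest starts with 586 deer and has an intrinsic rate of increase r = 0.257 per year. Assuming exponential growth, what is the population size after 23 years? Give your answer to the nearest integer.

216278 deer

N(t) = N₀·e^(rt) = 586 × e^(0.257×23) = 586 × e^5.911.
e^5.911 ≈ 369.08, so N ≈ 586 × 369.08 = 216278.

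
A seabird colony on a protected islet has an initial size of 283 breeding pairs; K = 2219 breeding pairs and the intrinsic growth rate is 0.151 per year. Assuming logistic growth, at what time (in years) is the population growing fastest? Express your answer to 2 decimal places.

Logistic growth is fastest at N = K/2 = 1109.5.
A = (K − N₀)/N₀ = 6.841. Set K/(1 + A·e^(−rt)) = K/2 → A·e^(−rt) = 1.
e^(−0.151t) = 1/6.841 = 0.146178, so t = ln(6.841)/0.151 = 1.9229/0.151 = 12.735.

12.73 years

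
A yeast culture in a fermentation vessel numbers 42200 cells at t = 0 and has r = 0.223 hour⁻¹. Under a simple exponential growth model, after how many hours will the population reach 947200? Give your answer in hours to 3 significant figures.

14.0 hours

Set N₀·e^(rt) = 947200: e^(0.223·t) = 947200/42200 = 22.445.
0.223·t = ln(22.445) = 3.1111, so t = 3.1111/0.223 = 13.951.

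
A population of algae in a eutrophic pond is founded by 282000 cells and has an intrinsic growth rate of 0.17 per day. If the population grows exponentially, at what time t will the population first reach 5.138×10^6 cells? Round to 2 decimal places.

Set N₀·e^(rt) = 5.138×10^6: e^(0.17·t) = 5.138×10^6/282000 = 18.22.
0.17·t = ln(18.22) = 2.9025, so t = 2.9025/0.17 = 17.074.

17.07 days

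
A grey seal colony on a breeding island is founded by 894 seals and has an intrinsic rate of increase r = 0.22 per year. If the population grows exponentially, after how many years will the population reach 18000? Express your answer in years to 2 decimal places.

Set N₀·e^(rt) = 18000: e^(0.22·t) = 18000/894 = 20.134.
0.22·t = ln(20.134) = 3.0024, so t = 3.0024/0.22 = 13.647.

13.65 years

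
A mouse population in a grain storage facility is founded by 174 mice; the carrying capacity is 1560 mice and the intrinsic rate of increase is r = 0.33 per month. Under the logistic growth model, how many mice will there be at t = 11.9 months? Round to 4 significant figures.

1348 mice

A = (K − N₀)/N₀ = (1560 − 174)/174 = 7.9655.
N(t) = K/(1 + A·e^(−rt)) = 1560/(1 + 7.9655×e^(−0.33×11.9)).
e^(−3.927) = 0.019703; denominator = 1 + 7.9655×0.019703 = 1.1569.
N = 1560/1.1569 = 1348.38.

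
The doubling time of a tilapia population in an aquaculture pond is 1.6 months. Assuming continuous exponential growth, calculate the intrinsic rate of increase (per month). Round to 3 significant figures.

r = ln(2)/t_d = 0.6931/1.6 = 0.43322.

0.433 per month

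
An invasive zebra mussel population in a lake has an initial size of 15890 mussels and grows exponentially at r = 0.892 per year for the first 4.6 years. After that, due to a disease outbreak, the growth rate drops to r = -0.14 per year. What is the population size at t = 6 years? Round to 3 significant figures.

791000 mussels

Phase 1: N(4.6) = 15890·e^(0.892×4.6) = 15890·e^4.103 = 961880.
Phase 2 runs for 6 − 4.6 = 1.4 years at r = -0.14.
N(6) = 961880·e^(-0.14×1.4) = 961880·e^-0.196 = 790677.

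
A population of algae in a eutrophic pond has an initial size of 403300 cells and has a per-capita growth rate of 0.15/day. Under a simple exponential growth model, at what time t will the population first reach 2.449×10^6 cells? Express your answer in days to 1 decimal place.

12.0 days

Set N₀·e^(rt) = 2.449×10^6: e^(0.15·t) = 2.449×10^6/403300 = 6.0724.
0.15·t = ln(6.0724) = 1.8038, so t = 1.8038/0.15 = 12.025.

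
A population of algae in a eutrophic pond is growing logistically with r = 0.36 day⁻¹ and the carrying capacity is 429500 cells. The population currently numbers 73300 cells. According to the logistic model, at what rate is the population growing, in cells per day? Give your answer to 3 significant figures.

dN/dt = rN(1 − N/K) = 0.36 × 73300 × (1 − 73300/429500).
1 − 73300/429500 = 0.82934; dN/dt = 0.36 × 73300 × 0.82934 = 21885.

21900 cells per day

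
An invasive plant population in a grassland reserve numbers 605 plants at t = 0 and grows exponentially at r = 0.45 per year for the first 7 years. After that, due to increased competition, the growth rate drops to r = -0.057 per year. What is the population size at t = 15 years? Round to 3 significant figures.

Phase 1: N(7) = 605·e^(0.45×7) = 605·e^3.15 = 14118.3.
Phase 2 runs for 15 − 7 = 8 years at r = -0.057.
N(15) = 14118.3·e^(-0.057×8) = 14118.3·e^-0.456 = 8948.39.

8950 plants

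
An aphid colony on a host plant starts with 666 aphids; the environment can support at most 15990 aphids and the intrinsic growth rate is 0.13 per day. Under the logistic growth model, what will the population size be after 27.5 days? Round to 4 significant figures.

9723 aphids

A = (K − N₀)/N₀ = (15990 − 666)/666 = 23.009.
N(t) = K/(1 + A·e^(−rt)) = 15990/(1 + 23.009×e^(−0.13×27.5)).
e^(−3.575) = 0.028015; denominator = 1 + 23.009×0.028015 = 1.6446.
N = 15990/1.6446 = 9722.69.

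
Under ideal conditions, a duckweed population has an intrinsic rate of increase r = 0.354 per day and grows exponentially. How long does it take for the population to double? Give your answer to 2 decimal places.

Doubling time t_d = ln(2)/r = 0.6931/0.354 = 1.958.

1.96 days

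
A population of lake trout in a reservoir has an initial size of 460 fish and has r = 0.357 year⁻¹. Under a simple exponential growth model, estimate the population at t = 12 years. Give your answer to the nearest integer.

N(t) = N₀·e^(rt) = 460 × e^(0.357×12) = 460 × e^4.284.
e^4.284 ≈ 72.53, so N ≈ 460 × 72.53 = 33363.8.

33364 fish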